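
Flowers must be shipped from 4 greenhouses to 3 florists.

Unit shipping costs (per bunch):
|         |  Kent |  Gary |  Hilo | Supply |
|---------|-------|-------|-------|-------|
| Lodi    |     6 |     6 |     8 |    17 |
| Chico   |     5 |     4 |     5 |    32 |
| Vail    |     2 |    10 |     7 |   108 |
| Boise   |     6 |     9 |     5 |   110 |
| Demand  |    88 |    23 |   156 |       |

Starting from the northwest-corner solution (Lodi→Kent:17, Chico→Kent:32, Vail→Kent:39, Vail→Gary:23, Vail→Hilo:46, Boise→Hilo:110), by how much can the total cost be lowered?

320

Current plan cost = 17·6 + 32·5 + 39·2 + 23·10 + 46·7 + 110·5 = 1442.
Optimal plan:
  Lodi→Gary: 17 × 6 = 102
  Chico→Gary: 6 × 4 = 24
  Chico→Hilo: 26 × 5 = 130
  Vail→Kent: 88 × 2 = 176
  Vail→Hilo: 20 × 7 = 140
  Boise→Hilo: 110 × 5 = 550
Optimal cost = 1122.
Saving = 1442 − 1122 = 320.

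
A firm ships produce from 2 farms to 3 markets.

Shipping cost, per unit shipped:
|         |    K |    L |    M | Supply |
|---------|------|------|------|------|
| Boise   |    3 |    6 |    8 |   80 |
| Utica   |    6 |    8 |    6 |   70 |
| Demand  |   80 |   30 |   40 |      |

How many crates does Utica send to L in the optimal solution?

30

Solving gives:
  Boise–K: 80 × 3 = 240
  Utica–L: 30 × 8 = 240
  Utica–M: 40 × 6 = 240
Total cost = 720.
So Utica→L carries 30 crates.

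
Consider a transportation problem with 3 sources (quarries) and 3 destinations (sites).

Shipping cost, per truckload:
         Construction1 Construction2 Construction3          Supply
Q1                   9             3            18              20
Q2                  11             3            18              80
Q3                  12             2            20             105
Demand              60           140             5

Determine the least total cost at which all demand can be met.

1025

Optimal allocation:
  Q1–Construction1: 20 × 9 = 180
  Q2–Construction1: 40 × 11 = 440
  Q2–Construction2: 35 × 3 = 105
  Q2–Construction3: 5 × 18 = 90
  Q3–Construction2: 105 × 2 = 210
Total = 180 + 440 + 105 + 90 + 210 = 1025.
(Supply check: Q1 ships 20; Q2 ships 80; Q3 ships 105.)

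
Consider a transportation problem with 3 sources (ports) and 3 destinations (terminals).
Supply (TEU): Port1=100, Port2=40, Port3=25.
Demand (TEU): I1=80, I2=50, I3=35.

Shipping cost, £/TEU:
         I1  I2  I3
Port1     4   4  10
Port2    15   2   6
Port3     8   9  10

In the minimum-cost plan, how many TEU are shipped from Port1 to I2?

Optimal shipments:
  Port1→I1: 80 × £4 = £320
  Port1→I2: 20 × £4 = £80
  Port2→I2: 30 × £2 = £60
  Port2→I3: 10 × £6 = £60
  Port3→I3: 25 × £10 = £250
Total cost = £770.
So Port1→I2 carries 20 TEU.

20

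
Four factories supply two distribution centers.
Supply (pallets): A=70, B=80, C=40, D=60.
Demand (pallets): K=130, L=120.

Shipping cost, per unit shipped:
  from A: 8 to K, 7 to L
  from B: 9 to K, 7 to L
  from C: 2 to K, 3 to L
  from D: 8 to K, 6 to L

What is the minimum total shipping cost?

One minimum-cost allocation:
  A->K: 70 pallets
  B->K: 20 pallets
  B->L: 60 pallets
  C->K: 40 pallets
  D->L: 60 pallets
Total cost = 1600.
(Supply check: A ships 70; B ships 80; C ships 40; D ships 60.)

1600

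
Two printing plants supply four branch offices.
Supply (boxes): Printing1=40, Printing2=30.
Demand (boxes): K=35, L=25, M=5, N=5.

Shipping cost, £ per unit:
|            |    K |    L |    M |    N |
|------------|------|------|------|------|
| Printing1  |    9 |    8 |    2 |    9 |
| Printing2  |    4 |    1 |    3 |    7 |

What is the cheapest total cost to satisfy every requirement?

370

Optimal allocation:
  Printing1 to K: 30 × £9 = £270
  Printing1 to M: 5 × £2 = £10
  Printing1 to N: 5 × £9 = £45
  Printing2 to K: 5 × £4 = £20
  Printing2 to L: 25 × £1 = £25
Total = 270 + 10 + 45 + 20 + 25 = £370.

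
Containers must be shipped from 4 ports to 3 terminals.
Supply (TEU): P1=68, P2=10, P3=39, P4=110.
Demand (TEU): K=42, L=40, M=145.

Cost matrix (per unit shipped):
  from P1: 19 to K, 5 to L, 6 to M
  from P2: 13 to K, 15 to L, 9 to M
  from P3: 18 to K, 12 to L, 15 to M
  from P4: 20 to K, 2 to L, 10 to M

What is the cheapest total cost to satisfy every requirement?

An optimal shipping plan:
  P1 to M: 68 × 6 = 408
  P2 to K: 3 × 13 = 39
  P2 to M: 7 × 9 = 63
  P3 to K: 39 × 18 = 702
  P4 to L: 40 × 2 = 80
  P4 to M: 70 × 10 = 700
Total = 408 + 39 + 63 + 702 + 80 + 700 = 1992.

1992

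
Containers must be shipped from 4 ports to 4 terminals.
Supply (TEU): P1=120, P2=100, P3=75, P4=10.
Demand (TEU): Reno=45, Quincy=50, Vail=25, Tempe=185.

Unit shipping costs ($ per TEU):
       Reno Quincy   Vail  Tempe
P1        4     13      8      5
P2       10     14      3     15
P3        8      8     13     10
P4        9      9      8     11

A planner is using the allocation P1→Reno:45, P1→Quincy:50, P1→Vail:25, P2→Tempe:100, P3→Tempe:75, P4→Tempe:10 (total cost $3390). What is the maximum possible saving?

1055

Current plan cost = 45·4 + 50·13 + 25·8 + 100·15 + 75·10 + 10·11 = $3390.
Optimal plan:
  P1–Tempe: 120 TEU
  P2–Reno: 45 TEU
  P2–Vail: 25 TEU
  P2–Tempe: 30 TEU
  P3–Quincy: 50 TEU
  P3–Tempe: 25 TEU
  P4–Tempe: 10 TEU
Optimal cost = $2335.
Saving = 3390 − 2335 = $1055.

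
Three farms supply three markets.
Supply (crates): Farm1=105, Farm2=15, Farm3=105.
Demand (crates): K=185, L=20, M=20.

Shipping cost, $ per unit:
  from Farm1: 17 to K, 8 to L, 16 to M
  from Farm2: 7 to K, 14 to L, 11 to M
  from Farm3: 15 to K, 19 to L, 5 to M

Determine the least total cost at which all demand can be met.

Optimal allocation:
  Farm1->K: 85 × $17 = $1445
  Farm1->L: 20 × $8 = $160
  Farm2->K: 15 × $7 = $105
  Farm3->K: 85 × $15 = $1275
  Farm3->M: 20 × $5 = $100
Total = 1445 + 160 + 105 + 1275 + 100 = $3085.

3085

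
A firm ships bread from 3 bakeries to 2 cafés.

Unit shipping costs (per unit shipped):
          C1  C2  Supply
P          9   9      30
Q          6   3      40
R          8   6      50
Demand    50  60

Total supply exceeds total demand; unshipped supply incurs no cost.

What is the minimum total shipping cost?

660

A cheapest plan:
  P→C1: 20 × 9 = 180
  Q→C2: 40 × 3 = 120
  R→C1: 30 × 8 = 240
  R→C2: 20 × 6 = 120
Total = 180 + 120 + 240 + 120 = 660.
(Supply check: P ships 20; Q ships 40; R ships 50.)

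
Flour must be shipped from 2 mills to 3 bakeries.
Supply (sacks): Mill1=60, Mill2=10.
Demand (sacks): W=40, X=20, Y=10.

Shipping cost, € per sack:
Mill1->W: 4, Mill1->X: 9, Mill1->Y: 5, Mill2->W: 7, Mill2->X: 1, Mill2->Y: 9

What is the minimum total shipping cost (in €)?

Optimal allocation:
  Mill1 to W: 40 × €4 = €160
  Mill1 to X: 10 × €9 = €90
  Mill1 to Y: 10 × €5 = €50
  Mill2 to X: 10 × €1 = €10
Total = 160 + 90 + 50 + 10 = €310.

310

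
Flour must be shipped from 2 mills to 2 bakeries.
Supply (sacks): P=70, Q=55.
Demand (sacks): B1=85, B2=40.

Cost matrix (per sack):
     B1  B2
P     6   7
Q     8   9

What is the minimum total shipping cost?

900

Optimal allocation:
  P–B1: 30 × 6 = 180
  P–B2: 40 × 7 = 280
  Q–B1: 55 × 8 = 440
Total = 180 + 280 + 440 = 900.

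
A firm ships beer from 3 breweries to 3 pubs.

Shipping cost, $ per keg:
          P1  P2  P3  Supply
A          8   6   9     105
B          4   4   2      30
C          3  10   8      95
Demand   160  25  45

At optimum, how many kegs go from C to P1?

Solving gives:
  A→P1: 65 × $8 = $520
  A→P2: 25 × $6 = $150
  A→P3: 15 × $9 = $135
  B→P3: 30 × $2 = $60
  C→P1: 95 × $3 = $285
Total cost = $1150.
So C→P1 carries 95 kegs.

95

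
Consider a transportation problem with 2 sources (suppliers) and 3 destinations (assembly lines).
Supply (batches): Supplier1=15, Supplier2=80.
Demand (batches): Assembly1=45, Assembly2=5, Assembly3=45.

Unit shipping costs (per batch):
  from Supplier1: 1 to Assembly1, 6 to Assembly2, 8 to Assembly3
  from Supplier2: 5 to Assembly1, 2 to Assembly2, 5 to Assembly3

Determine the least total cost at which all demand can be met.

A cheapest plan:
  Supplier1 to Assembly1: 15 × 1 = 15
  Supplier2 to Assembly1: 30 × 5 = 150
  Supplier2 to Assembly2: 5 × 2 = 10
  Supplier2 to Assembly3: 45 × 5 = 225
Total = 15 + 150 + 10 + 225 = 400.

400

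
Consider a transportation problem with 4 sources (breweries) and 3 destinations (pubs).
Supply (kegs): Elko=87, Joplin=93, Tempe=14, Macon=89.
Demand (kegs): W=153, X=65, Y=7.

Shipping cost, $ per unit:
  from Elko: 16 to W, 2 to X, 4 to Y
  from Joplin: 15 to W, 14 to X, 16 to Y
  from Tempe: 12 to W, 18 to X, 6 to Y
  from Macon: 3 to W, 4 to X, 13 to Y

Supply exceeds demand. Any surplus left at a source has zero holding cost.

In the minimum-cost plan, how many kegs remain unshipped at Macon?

Minimum-cost shipments:
  Elko→X: 65 kegs
  Elko→Y: 7 kegs
  Joplin→W: 50 kegs
  Tempe→W: 14 kegs
  Macon→W: 89 kegs
Total cost = $1343.
Macon ships 89 of its 89, leaving 0.

0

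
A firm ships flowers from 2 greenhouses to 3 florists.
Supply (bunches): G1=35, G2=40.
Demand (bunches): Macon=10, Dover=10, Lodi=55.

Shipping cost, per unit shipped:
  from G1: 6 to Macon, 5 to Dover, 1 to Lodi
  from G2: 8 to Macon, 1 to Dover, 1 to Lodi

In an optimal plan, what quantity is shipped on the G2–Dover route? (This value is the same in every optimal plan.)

Solving gives:
  G1–Macon: 10 × 6 = 60
  G1–Lodi: 25 × 1 = 25
  G2–Dover: 10 × 1 = 10
  G2–Lodi: 30 × 1 = 30
Total cost = 125.
So G2→Dover carries 10 bunches.

10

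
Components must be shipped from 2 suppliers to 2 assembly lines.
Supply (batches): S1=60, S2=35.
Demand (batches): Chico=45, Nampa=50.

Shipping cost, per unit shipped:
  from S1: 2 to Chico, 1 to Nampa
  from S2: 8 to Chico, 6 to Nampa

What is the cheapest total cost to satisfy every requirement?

Optimal allocation:
  S1->Chico: 45 × 2 = 90
  S1->Nampa: 15 × 1 = 15
  S2->Nampa: 35 × 6 = 210
Total = 90 + 15 + 210 = 315.

315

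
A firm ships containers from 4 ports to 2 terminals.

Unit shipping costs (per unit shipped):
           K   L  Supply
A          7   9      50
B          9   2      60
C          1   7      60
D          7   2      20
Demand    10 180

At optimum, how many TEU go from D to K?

Optimal shipments:
  A to L: 50 × 9 = 450
  B to L: 60 × 2 = 120
  C to K: 10 × 1 = 10
  C to L: 50 × 7 = 350
  D to L: 20 × 2 = 40
Total cost = 970.
The route D→K is not used.

0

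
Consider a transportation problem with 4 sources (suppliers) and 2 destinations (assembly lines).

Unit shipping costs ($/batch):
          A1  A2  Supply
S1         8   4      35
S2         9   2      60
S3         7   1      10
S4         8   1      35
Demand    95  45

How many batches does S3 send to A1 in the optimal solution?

The minimum-cost plan:
  S1–A1: 35 × $8 = $280
  S2–A1: 15 × $9 = $135
  S2–A2: 45 × $2 = $90
  S3–A1: 10 × $7 = $70
  S4–A1: 35 × $8 = $280
Total cost = $855.
So S3→A1 carries 10 batches.

10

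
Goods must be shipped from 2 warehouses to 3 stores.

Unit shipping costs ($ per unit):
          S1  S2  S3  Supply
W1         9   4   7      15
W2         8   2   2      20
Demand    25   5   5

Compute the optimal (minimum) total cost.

235

One minimum-cost allocation:
  W1->S1: 15 × $9 = $135
  W2->S1: 10 × $8 = $80
  W2->S2: 5 × $2 = $10
  W2->S3: 5 × $2 = $10
Total = 135 + 80 + 10 + 10 = $235.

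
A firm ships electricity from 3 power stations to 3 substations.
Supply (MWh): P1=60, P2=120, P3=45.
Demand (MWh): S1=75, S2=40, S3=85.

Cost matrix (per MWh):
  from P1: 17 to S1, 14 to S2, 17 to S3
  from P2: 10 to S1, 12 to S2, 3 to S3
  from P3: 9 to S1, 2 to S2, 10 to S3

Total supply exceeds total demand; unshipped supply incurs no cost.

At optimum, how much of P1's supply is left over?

25

An optimal plan:
  P1–S1: 35 × 17 = 595
  P2–S1: 35 × 10 = 350
  P2–S3: 85 × 3 = 255
  P3–S1: 5 × 9 = 45
  P3–S2: 40 × 2 = 80
Total cost = 1325.
P1 ships 35 of its 60, leaving 25.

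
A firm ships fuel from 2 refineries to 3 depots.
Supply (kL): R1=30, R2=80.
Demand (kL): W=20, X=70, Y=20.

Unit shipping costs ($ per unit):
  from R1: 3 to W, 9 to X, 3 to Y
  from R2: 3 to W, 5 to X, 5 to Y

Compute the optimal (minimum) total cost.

A cheapest plan:
  R1→W: 10 × $3 = $30
  R1→Y: 20 × $3 = $60
  R2→W: 10 × $3 = $30
  R2→X: 70 × $5 = $350
Total = 30 + 60 + 30 + 350 = $470.

470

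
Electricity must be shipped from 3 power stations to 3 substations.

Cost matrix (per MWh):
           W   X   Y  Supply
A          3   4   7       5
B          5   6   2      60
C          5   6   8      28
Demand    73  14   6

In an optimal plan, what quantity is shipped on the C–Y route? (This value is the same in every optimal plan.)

The minimum-cost plan:
  A to X: 5 × 4 = 20
  B to W: 54 × 5 = 270
  B to Y: 6 × 2 = 12
  C to W: 19 × 5 = 95
  C to X: 9 × 6 = 54
Total cost = 451.
The route C→Y is not used.

0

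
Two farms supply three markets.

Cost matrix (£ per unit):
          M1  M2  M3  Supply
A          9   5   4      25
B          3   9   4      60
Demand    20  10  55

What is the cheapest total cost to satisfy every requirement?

One minimum-cost allocation:
  A–M2: 10 × £5 = £50
  A–M3: 15 × £4 = £60
  B–M1: 20 × £3 = £60
  B–M3: 40 × £4 = £160
Total = 50 + 60 + 60 + 160 = £330.
(Supply check: A ships 25; B ships 60.)

330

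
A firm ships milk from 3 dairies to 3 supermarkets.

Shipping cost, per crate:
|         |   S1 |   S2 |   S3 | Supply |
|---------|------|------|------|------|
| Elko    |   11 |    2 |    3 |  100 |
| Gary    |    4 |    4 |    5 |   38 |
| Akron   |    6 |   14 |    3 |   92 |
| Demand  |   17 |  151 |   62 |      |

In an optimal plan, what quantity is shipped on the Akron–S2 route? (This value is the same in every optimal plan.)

13

Optimal shipments:
  Elko->S2: 100 × 2 = 200
  Gary->S2: 38 × 4 = 152
  Akron->S1: 17 × 6 = 102
  Akron->S2: 13 × 14 = 182
  Akron->S3: 62 × 3 = 186
Total cost = 822.
So Akron→S2 carries 13 crates.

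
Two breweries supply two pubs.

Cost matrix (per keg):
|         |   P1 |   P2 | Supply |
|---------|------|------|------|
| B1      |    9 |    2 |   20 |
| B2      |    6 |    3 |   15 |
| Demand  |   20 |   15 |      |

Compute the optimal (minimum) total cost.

165

An optimal shipping plan:
  B1 to P1: 5 × 9 = 45
  B1 to P2: 15 × 2 = 30
  B2 to P1: 15 × 6 = 90
Total = 45 + 30 + 90 = 165.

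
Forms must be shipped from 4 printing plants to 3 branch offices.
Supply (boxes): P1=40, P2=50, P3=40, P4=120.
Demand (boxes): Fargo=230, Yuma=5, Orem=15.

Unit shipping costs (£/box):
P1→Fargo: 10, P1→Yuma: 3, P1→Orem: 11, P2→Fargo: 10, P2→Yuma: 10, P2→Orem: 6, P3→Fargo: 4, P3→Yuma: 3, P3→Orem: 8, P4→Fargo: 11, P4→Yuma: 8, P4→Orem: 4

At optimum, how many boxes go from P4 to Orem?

15

The minimum-cost plan:
  P1–Fargo: 35 × £10 = £350
  P1–Yuma: 5 × £3 = £15
  P2–Fargo: 50 × £10 = £500
  P3–Fargo: 40 × £4 = £160
  P4–Fargo: 105 × £11 = £1155
  P4–Orem: 15 × £4 = £60
Total cost = £2240.
So P4→Orem carries 15 boxes.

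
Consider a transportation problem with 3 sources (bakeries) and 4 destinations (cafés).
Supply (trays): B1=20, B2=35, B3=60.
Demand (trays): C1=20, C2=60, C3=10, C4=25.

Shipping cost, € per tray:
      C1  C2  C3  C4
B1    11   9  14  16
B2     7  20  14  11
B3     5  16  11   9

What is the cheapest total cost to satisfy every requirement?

1325

One minimum-cost allocation:
  B1→C2: 20 × €9 = €180
  B2→C1: 10 × €7 = €70
  B2→C4: 25 × €11 = €275
  B3→C1: 10 × €5 = €50
  B3→C2: 40 × €16 = €640
  B3→C3: 10 × €11 = €110
Total = 180 + 70 + 275 + 50 + 640 + 110 = €1325.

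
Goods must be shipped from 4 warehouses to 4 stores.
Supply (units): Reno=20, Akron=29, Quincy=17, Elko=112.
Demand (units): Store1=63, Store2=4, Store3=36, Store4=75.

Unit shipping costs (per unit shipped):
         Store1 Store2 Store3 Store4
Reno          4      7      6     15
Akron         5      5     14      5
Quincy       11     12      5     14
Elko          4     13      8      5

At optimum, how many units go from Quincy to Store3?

Solving gives:
  Reno–Store1: 1 units
  Reno–Store3: 19 units
  Akron–Store2: 4 units
  Akron–Store4: 25 units
  Quincy–Store3: 17 units
  Elko–Store1: 62 units
  Elko–Store4: 50 units
Total cost = 846.
So Quincy→Store3 carries 17 units.

17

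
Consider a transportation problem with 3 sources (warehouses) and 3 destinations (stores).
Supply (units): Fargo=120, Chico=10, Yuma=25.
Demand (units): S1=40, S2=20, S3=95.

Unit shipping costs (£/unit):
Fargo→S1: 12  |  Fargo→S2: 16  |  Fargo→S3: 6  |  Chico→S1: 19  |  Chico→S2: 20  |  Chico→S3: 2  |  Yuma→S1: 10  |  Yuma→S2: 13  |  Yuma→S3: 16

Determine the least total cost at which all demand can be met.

A cheapest plan:
  Fargo–S1: 35 × £12 = £420
  Fargo–S3: 85 × £6 = £510
  Chico–S3: 10 × £2 = £20
  Yuma–S1: 5 × £10 = £50
  Yuma–S2: 20 × £13 = £260
Total = 420 + 510 + 20 + 50 + 260 = £1260.

1260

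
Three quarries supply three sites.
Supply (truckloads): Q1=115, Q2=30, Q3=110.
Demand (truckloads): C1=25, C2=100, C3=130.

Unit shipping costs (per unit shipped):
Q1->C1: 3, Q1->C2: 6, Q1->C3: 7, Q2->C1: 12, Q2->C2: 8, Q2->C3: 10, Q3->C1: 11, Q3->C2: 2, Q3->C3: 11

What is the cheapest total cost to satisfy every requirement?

1315

One minimum-cost allocation:
  Q1→C1: 25 × 3 = 75
  Q1→C3: 90 × 7 = 630
  Q2→C3: 30 × 10 = 300
  Q3→C2: 100 × 2 = 200
  Q3→C3: 10 × 11 = 110
Total = 75 + 630 + 300 + 200 + 110 = 1315.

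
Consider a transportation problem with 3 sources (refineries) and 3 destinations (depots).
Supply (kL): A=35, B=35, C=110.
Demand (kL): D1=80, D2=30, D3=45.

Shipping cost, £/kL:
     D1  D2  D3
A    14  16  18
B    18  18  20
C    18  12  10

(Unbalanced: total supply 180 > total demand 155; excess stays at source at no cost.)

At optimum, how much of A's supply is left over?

0

Minimum-cost shipments:
  A->D1: 35 × £14 = £490
  B->D1: 35 × £18 = £630
  C->D1: 10 × £18 = £180
  C->D2: 30 × £12 = £360
  C->D3: 45 × £10 = £450
Total cost = £2110.
A ships 35 of its 35, leaving 0.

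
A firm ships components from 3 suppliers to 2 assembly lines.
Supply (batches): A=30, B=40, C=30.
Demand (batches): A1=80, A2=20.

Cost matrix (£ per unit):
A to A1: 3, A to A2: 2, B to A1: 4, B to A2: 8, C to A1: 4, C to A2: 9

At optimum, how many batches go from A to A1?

The minimum-cost plan:
  A->A1: 10 × £3 = £30
  A->A2: 20 × £2 = £40
  B->A1: 40 × £4 = £160
  C->A1: 30 × £4 = £120
Total cost = £350.
So A→A1 carries 10 batches.

10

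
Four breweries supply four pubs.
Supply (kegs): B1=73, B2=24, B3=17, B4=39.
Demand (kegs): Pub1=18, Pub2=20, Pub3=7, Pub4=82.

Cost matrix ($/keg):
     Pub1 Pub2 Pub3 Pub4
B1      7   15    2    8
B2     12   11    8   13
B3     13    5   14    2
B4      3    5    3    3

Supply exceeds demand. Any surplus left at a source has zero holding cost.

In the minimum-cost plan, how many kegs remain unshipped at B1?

2

Minimum-cost shipments:
  B1–Pub1: 18 × $7 = $126
  B1–Pub3: 7 × $2 = $14
  B1–Pub4: 46 × $8 = $368
  B3–Pub4: 17 × $2 = $34
  B4–Pub2: 20 × $5 = $100
  B4–Pub4: 19 × $3 = $57
Total cost = $699.
B1 ships 71 of its 73, leaving 2.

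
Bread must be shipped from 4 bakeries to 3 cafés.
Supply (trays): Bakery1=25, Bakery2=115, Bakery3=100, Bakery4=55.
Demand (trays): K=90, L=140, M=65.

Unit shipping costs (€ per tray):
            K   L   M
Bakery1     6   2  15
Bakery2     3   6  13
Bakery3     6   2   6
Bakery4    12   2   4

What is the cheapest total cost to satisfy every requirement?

930

One minimum-cost allocation:
  Bakery1–L: 25 × €2 = €50
  Bakery2–K: 90 × €3 = €270
  Bakery2–L: 25 × €6 = €150
  Bakery3–L: 90 × €2 = €180
  Bakery3–M: 10 × €6 = €60
  Bakery4–M: 55 × €4 = €220
Total = 50 + 270 + 150 + 180 + 60 + 220 = €930.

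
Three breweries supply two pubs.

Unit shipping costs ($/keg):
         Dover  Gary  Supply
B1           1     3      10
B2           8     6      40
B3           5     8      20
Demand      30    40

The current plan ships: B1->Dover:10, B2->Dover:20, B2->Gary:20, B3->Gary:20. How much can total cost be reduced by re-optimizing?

100

Current plan cost = 10·1 + 20·8 + 20·6 + 20·8 = $450.
Optimal plan:
  B1 to Dover: 10 kegs
  B2 to Gary: 40 kegs
  B3 to Dover: 20 kegs
Optimal cost = $350.
Saving = 450 − 350 = $100.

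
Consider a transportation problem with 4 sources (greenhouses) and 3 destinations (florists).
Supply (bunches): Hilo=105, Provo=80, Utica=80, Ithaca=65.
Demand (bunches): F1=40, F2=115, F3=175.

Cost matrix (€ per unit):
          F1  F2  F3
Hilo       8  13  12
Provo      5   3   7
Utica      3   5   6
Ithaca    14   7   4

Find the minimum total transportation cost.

2045

A cheapest plan:
  Hilo->F1: 40 × €8 = €320
  Hilo->F3: 65 × €12 = €780
  Provo->F2: 80 × €3 = €240
  Utica->F2: 35 × €5 = €175
  Utica->F3: 45 × €6 = €270
  Ithaca->F3: 65 × €4 = €260
Total = 320 + 780 + 240 + 175 + 270 + 260 = €2045.
(Supply check: Hilo ships 105; Provo ships 80; Utica ships 80; Ithaca ships 65.)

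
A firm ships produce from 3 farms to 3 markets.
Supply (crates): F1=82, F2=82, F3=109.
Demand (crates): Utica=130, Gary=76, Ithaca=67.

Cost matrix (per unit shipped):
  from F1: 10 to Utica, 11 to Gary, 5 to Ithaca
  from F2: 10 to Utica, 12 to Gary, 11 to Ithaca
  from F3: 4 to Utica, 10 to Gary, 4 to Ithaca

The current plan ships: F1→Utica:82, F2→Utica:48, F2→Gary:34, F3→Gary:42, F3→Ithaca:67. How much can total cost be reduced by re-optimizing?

518

Current plan cost = 82·10 + 48·10 + 34·12 + 42·10 + 67·4 = 2396.
Optimal plan:
  F1 to Gary: 15 × 11 = 165
  F1 to Ithaca: 67 × 5 = 335
  F2 to Utica: 21 × 10 = 210
  F2 to Gary: 61 × 12 = 732
  F3 to Utica: 109 × 4 = 436
Optimal cost = 1878.
Saving = 2396 − 1878 = 518.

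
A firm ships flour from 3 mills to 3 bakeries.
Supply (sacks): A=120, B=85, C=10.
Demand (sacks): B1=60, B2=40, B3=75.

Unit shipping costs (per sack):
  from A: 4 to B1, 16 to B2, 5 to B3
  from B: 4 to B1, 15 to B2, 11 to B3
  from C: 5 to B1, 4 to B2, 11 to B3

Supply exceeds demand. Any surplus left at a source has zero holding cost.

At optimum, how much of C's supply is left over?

Minimum-cost shipments:
  A->B1: 5 sacks
  A->B3: 75 sacks
  B->B1: 55 sacks
  B->B2: 30 sacks
  C->B2: 10 sacks
Total cost = 1105.
C ships 10 of its 10, leaving 0.

0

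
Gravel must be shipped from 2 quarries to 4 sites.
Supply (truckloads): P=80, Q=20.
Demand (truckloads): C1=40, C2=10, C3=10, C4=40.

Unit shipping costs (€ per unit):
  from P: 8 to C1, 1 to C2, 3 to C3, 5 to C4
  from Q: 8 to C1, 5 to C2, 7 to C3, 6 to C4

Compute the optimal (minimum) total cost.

560

One minimum-cost allocation:
  P to C1: 20 truckloads
  P to C2: 10 truckloads
  P to C3: 10 truckloads
  P to C4: 40 truckloads
  Q to C1: 20 truckloads
Total cost = €560.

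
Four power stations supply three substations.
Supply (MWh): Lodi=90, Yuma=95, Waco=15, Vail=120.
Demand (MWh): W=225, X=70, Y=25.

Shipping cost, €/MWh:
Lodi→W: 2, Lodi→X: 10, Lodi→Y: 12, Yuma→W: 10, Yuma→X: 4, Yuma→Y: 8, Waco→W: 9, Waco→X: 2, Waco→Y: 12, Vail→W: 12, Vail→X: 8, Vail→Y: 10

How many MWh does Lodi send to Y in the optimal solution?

0

The minimum-cost plan:
  Lodi to W: 90 × €2 = €180
  Yuma to W: 40 × €10 = €400
  Yuma to X: 55 × €4 = €220
  Waco to X: 15 × €2 = €30
  Vail to W: 95 × €12 = €1140
  Vail to Y: 25 × €10 = €250
Total cost = €2220.
The route Lodi→Y is not used.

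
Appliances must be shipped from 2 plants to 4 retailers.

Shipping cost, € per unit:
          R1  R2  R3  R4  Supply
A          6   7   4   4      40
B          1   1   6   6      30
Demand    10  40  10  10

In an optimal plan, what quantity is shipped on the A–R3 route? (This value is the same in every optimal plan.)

10

Optimal shipments:
  A->R1: 10 × €6 = €60
  A->R2: 10 × €7 = €70
  A->R3: 10 × €4 = €40
  A->R4: 10 × €4 = €40
  B->R2: 30 × €1 = €30
Total cost = €240.
So A→R3 carries 10 units.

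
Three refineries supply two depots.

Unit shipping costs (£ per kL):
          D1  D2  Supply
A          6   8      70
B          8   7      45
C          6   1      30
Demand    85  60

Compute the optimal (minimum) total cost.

780

One minimum-cost allocation:
  A→D1: 70 kL
  B→D1: 15 kL
  B→D2: 30 kL
  C→D2: 30 kL
Total cost = £780.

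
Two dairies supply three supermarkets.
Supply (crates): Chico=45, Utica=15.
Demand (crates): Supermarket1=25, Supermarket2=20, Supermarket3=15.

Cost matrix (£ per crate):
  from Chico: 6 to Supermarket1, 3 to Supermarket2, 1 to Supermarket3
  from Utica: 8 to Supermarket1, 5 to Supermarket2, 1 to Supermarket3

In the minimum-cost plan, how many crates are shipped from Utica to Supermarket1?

0

Solving gives:
  Chico–Supermarket1: 25 crates
  Chico–Supermarket2: 20 crates
  Utica–Supermarket3: 15 crates
Total cost = £225.
The route Utica→Supermarket1 is not used.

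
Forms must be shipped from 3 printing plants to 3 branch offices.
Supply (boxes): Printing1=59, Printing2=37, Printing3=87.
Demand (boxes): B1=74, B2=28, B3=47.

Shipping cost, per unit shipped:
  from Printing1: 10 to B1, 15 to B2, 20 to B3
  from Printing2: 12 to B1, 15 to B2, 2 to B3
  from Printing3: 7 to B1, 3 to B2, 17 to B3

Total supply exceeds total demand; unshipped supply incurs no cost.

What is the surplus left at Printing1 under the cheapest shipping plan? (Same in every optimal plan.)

34

An optimal plan:
  Printing1 to B1: 15 × 10 = 150
  Printing1 to B3: 10 × 20 = 200
  Printing2 to B3: 37 × 2 = 74
  Printing3 to B1: 59 × 7 = 413
  Printing3 to B2: 28 × 3 = 84
Total cost = 921.
Printing1 ships 25 of its 59, leaving 34.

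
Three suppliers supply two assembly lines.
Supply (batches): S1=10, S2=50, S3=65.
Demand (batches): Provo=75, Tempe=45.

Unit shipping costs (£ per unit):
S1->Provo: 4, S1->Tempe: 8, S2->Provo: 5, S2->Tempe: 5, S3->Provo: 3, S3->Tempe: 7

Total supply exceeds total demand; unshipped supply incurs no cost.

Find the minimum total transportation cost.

460

Optimal allocation:
  S1–Provo: 10 batches
  S2–Tempe: 45 batches
  S3–Provo: 65 batches
Total cost = £460.
(Supply check: S1 ships 10; S2 ships 45; S3 ships 65.)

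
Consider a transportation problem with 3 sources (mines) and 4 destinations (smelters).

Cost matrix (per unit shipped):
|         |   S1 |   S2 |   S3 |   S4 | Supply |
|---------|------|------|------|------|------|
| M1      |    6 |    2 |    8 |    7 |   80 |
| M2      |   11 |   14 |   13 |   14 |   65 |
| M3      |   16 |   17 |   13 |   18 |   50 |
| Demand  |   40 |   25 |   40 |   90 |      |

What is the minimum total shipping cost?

One minimum-cost allocation:
  M1→S2: 25 × 2 = 50
  M1→S4: 55 × 7 = 385
  M2→S1: 40 × 11 = 440
  M2→S4: 25 × 14 = 350
  M3→S3: 40 × 13 = 520
  M3→S4: 10 × 18 = 180
Total = 50 + 385 + 440 + 350 + 520 + 180 = 1925.
(Supply check: M1 ships 80; M2 ships 65; M3 ships 50.)

1925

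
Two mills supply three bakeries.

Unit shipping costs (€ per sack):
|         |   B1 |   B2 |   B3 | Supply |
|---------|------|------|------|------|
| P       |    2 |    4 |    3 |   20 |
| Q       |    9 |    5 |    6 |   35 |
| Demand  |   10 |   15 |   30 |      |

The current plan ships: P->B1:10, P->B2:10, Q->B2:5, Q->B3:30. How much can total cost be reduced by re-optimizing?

20

Current plan cost = 10·2 + 10·4 + 5·5 + 30·6 = €265.
Optimal plan:
  P→B1: 10 × €2 = €20
  P→B3: 10 × €3 = €30
  Q→B2: 15 × €5 = €75
  Q→B3: 20 × €6 = €120
Optimal cost = €245.
Saving = 265 − 245 = €20.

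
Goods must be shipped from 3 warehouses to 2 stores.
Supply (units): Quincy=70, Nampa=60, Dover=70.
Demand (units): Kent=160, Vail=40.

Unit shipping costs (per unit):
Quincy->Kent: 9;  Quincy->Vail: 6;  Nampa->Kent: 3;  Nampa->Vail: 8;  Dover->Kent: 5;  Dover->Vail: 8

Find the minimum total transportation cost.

1040

One minimum-cost allocation:
  Quincy->Kent: 30 units
  Quincy->Vail: 40 units
  Nampa->Kent: 60 units
  Dover->Kent: 70 units
Total cost = 1040.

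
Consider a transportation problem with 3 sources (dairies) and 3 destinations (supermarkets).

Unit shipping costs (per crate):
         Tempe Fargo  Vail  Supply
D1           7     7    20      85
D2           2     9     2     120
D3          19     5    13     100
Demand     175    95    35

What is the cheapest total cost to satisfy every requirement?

A cheapest plan:
  D1->Tempe: 85 × 7 = 595
  D2->Tempe: 90 × 2 = 180
  D2->Vail: 30 × 2 = 60
  D3->Fargo: 95 × 5 = 475
  D3->Vail: 5 × 13 = 65
Total = 595 + 180 + 60 + 475 + 65 = 1375.
(Supply check: D1 ships 85; D2 ships 120; D3 ships 100.)

1375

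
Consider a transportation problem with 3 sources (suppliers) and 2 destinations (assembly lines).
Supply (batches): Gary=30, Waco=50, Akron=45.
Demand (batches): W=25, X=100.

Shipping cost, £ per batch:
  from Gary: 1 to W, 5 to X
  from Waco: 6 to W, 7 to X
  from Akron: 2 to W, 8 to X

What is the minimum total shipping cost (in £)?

An optimal shipping plan:
  Gary→X: 30 × £5 = £150
  Waco→X: 50 × £7 = £350
  Akron→W: 25 × £2 = £50
  Akron→X: 20 × £8 = £160
Total = 150 + 350 + 50 + 160 = £710.

710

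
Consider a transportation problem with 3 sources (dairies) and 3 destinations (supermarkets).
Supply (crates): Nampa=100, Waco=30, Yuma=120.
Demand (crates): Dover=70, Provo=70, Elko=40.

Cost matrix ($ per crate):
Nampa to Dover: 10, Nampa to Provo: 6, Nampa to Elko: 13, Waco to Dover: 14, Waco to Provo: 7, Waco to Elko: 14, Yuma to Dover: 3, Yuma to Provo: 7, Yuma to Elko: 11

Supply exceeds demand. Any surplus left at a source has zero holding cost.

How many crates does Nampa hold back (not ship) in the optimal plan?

30

An optimal plan:
  Nampa–Provo: 70 × $6 = $420
  Yuma–Dover: 70 × $3 = $210
  Yuma–Elko: 40 × $11 = $440
Total cost = $1070.
Nampa ships 70 of its 100, leaving 30.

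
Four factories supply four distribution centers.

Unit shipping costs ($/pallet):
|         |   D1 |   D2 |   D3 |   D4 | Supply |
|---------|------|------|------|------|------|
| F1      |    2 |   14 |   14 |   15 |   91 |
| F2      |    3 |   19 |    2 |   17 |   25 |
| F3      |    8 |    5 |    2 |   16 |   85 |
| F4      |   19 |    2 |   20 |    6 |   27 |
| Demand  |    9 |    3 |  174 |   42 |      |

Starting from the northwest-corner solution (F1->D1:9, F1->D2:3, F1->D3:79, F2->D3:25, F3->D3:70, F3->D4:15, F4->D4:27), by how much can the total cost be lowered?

Current plan cost = 9·2 + 3·14 + 79·14 + 25·2 + 70·2 + 15·16 + 27·6 = $1758.
Optimal plan:
  F1->D1: 9 pallets
  F1->D3: 64 pallets
  F1->D4: 18 pallets
  F2->D3: 25 pallets
  F3->D3: 85 pallets
  F4->D2: 3 pallets
  F4->D4: 24 pallets
Optimal cost = $1554.
Saving = 1758 − 1554 = $204.

204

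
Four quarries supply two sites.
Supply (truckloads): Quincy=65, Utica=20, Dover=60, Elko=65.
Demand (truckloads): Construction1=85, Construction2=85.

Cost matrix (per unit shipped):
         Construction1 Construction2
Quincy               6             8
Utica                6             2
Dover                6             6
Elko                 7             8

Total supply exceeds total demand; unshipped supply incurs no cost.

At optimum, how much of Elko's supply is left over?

40

Minimum-cost shipments:
  Quincy–Construction1: 65 × 6 = 390
  Utica–Construction2: 20 × 2 = 40
  Dover–Construction2: 60 × 6 = 360
  Elko–Construction1: 20 × 7 = 140
  Elko–Construction2: 5 × 8 = 40
Total cost = 970.
Elko ships 25 of its 65, leaving 40.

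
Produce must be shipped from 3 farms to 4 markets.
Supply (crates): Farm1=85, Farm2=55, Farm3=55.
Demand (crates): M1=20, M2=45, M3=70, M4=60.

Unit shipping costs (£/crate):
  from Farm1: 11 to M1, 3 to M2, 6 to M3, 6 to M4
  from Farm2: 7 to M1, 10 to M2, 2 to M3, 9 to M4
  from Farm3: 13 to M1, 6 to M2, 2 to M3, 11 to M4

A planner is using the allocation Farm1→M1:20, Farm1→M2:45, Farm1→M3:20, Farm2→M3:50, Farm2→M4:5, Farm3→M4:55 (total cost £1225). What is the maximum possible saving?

390

Current plan cost = 20·11 + 45·3 + 20·6 + 50·2 + 5·9 + 55·11 = £1225.
Optimal plan:
  Farm1 to M2: 45 × £3 = £135
  Farm1 to M4: 40 × £6 = £240
  Farm2 to M1: 20 × £7 = £140
  Farm2 to M3: 15 × £2 = £30
  Farm2 to M4: 20 × £9 = £180
  Farm3 to M3: 55 × £2 = £110
Optimal cost = £835.
Saving = 1225 − 835 = £390.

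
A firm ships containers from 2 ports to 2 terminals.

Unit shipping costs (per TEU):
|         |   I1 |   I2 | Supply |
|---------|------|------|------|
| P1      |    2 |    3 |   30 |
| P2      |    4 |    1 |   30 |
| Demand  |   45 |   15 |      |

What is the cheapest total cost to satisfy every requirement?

One minimum-cost allocation:
  P1->I1: 30 × 2 = 60
  P2->I1: 15 × 4 = 60
  P2->I2: 15 × 1 = 15
Total = 60 + 60 + 15 = 135.
(Supply check: P1 ships 30; P2 ships 30.)

135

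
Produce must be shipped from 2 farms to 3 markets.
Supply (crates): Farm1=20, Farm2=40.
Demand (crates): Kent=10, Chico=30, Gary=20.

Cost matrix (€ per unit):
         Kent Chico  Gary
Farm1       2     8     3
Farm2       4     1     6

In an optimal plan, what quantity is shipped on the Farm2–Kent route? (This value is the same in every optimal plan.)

10

Optimal shipments:
  Farm1 to Gary: 20 × €3 = €60
  Farm2 to Kent: 10 × €4 = €40
  Farm2 to Chico: 30 × €1 = €30
Total cost = €130.
So Farm2→Kent carries 10 crates.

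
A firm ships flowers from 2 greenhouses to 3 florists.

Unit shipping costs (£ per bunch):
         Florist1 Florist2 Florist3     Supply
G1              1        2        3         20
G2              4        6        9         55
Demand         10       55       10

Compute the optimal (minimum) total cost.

One minimum-cost allocation:
  G1→Florist2: 10 × £2 = £20
  G1→Florist3: 10 × £3 = £30
  G2→Florist1: 10 × £4 = £40
  G2→Florist2: 45 × £6 = £270
Total = 20 + 30 + 40 + 270 = £360.

360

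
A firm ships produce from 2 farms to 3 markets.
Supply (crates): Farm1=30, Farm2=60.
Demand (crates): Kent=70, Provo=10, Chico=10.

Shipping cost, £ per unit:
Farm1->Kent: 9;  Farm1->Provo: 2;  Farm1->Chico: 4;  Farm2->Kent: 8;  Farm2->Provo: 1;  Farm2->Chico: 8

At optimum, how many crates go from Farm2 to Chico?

0

Solving gives:
  Farm1–Kent: 10 × £9 = £90
  Farm1–Provo: 10 × £2 = £20
  Farm1–Chico: 10 × £4 = £40
  Farm2–Kent: 60 × £8 = £480
Total cost = £630.
The route Farm2→Chico is not used.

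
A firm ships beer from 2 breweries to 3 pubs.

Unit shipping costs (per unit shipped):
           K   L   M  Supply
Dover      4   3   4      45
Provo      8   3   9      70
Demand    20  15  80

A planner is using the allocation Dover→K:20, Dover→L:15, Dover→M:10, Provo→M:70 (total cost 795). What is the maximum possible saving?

Current plan cost = 20·4 + 15·3 + 10·4 + 70·9 = 795.
Optimal plan:
  Dover to M: 45 × 4 = 180
  Provo to K: 20 × 8 = 160
  Provo to L: 15 × 3 = 45
  Provo to M: 35 × 9 = 315
Optimal cost = 700.
Saving = 795 − 700 = 95.

95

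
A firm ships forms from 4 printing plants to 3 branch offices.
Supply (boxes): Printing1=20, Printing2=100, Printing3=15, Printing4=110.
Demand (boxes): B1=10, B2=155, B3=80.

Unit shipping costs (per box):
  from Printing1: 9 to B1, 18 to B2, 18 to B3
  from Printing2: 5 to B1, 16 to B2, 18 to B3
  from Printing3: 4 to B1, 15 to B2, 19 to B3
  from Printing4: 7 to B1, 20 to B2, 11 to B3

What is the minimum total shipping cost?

An optimal shipping plan:
  Printing1->B2: 20 × 18 = 360
  Printing2->B2: 100 × 16 = 1600
  Printing3->B2: 15 × 15 = 225
  Printing4->B1: 10 × 7 = 70
  Printing4->B2: 20 × 20 = 400
  Printing4->B3: 80 × 11 = 880
Total = 360 + 1600 + 225 + 70 + 400 + 880 = 3535.
(Supply check: Printing1 ships 20; Printing2 ships 100; Printing3 ships 15; Printing4 ships 110.)

3535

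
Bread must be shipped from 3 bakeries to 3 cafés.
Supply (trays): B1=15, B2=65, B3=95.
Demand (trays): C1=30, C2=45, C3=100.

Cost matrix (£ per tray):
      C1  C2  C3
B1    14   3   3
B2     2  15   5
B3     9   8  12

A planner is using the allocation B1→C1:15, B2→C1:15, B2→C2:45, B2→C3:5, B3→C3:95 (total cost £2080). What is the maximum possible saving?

840

Current plan cost = 15·14 + 15·2 + 45·15 + 5·5 + 95·12 = £2080.
Optimal plan:
  B1→C3: 15 × £3 = £45
  B2→C3: 65 × £5 = £325
  B3→C1: 30 × £9 = £270
  B3→C2: 45 × £8 = £360
  B3→C3: 20 × £12 = £240
Optimal cost = £1240.
Saving = 2080 − 1240 = £840.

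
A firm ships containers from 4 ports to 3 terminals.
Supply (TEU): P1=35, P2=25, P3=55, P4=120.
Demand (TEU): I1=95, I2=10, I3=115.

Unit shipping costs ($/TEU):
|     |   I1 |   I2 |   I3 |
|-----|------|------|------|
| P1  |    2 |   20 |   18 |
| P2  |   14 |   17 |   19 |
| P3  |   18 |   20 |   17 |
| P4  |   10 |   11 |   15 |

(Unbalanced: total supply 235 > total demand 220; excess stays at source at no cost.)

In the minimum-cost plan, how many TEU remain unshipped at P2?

15

An optimal plan:
  P1→I1: 35 × $2 = $70
  P2→I1: 10 × $14 = $140
  P3→I3: 55 × $17 = $935
  P4→I1: 50 × $10 = $500
  P4→I2: 10 × $11 = $110
  P4→I3: 60 × $15 = $900
Total cost = $2655.
P2 ships 10 of its 25, leaving 15.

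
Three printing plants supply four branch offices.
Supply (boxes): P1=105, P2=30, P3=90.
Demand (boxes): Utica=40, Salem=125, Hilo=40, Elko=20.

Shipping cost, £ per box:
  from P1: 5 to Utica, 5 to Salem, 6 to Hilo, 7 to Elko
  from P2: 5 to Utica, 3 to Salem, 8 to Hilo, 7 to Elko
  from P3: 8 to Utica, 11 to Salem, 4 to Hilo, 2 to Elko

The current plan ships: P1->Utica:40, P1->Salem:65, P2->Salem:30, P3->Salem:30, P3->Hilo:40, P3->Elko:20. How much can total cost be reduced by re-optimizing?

90

Current plan cost = 40·5 + 65·5 + 30·3 + 30·11 + 40·4 + 20·2 = £1145.
Optimal plan:
  P1→Utica: 10 × £5 = £50
  P1→Salem: 95 × £5 = £475
  P2→Salem: 30 × £3 = £90
  P3→Utica: 30 × £8 = £240
  P3→Hilo: 40 × £4 = £160
  P3→Elko: 20 × £2 = £40
Optimal cost = £1055.
Saving = 1145 − 1055 = £90.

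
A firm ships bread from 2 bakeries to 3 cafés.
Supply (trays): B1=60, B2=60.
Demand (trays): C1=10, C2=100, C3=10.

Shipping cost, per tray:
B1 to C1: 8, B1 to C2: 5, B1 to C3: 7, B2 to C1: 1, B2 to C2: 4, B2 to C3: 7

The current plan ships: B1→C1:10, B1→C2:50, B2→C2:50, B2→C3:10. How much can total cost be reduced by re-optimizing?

Current plan cost = 10·8 + 50·5 + 50·4 + 10·7 = 600.
Optimal plan:
  B1–C2: 50 × 5 = 250
  B1–C3: 10 × 7 = 70
  B2–C1: 10 × 1 = 10
  B2–C2: 50 × 4 = 200
Optimal cost = 530.
Saving = 600 − 530 = 70.

70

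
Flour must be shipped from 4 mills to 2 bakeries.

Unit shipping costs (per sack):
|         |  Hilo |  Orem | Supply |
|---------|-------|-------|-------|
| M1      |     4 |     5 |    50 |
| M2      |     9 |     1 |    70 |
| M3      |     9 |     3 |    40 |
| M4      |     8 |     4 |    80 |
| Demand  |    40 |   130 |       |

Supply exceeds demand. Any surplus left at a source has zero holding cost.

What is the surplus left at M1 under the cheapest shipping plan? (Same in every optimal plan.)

10

Minimum-cost shipments:
  M1→Hilo: 40 × 4 = 160
  M2→Orem: 70 × 1 = 70
  M3→Orem: 40 × 3 = 120
  M4→Orem: 20 × 4 = 80
Total cost = 430.
M1 ships 40 of its 50, leaving 10.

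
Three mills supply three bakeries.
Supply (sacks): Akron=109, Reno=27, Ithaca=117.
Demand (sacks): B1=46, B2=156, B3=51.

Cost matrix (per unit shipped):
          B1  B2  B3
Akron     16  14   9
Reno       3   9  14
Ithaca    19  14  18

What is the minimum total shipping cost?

3028

One minimum-cost allocation:
  Akron–B1: 19 × 16 = 304
  Akron–B2: 39 × 14 = 546
  Akron–B3: 51 × 9 = 459
  Reno–B1: 27 × 3 = 81
  Ithaca–B2: 117 × 14 = 1638
Total = 304 + 546 + 459 + 81 + 1638 = 3028.
(Supply check: Akron ships 109; Reno ships 27; Ithaca ships 117.)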